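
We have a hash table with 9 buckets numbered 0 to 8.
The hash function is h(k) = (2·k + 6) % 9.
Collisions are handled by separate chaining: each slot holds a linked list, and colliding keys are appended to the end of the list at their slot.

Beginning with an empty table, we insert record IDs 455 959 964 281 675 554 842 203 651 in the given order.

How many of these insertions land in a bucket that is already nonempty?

455 -> bucket 7
959 -> bucket 7 (collision)
964 -> bucket 8
281 -> bucket 1
675 -> bucket 6
554 -> bucket 7 (collision)
842 -> bucket 7 (collision)
203 -> bucket 7 (collision)
651 -> bucket 3
Final buckets:
0: ∅
1: 281
2: ∅
3: 651
4: ∅
5: ∅
6: 675
7: 455 -> 959 -> 554 -> 842 -> 203
8: 964

4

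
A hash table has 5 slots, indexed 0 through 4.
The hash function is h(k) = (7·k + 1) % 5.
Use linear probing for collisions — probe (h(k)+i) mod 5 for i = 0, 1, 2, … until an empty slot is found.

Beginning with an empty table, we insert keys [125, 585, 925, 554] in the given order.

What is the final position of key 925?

3

Insert 125: h=1, slot 1 empty -> index 1.
Insert 585: h=1, slot 1 occupied -> index 2.
Insert 925: h=1, slots 1,2 occupied -> index 3.
Insert 554: h=4, slot 4 empty -> index 4.
Table: [_, 125, 585, 925, 554]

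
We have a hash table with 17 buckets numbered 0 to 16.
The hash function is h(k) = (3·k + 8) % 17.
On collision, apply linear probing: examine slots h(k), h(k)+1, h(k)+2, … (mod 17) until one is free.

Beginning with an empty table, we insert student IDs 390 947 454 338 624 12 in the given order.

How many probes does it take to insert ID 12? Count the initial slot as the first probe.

4

390: h=5 → slot 5
947: h=10 → slot 10
454: h=10, probe 10,11 → slot 11
338: h=2 → slot 2
624: h=10, probe 10,11,12 → slot 12
12: h=10, probe 10,11,12,13 → slot 13
Table: [—, —, 338, —, —, 390, —, —, —, —, 947, 454, 624, 12, —, —, —]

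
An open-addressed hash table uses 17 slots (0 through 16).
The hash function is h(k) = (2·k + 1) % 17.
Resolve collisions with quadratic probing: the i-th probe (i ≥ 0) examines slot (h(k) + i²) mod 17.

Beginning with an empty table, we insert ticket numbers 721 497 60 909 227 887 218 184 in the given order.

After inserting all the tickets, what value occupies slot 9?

497

721 hashes to 15; slot 15 is free -> place at 15.
497 hashes to 9; slot 9 is free -> place at 9.
60 hashes to 2; slot 2 is free -> place at 2.
909 hashes to 0; slot 0 is free -> place at 0.
227 hashes to 13; slot 13 is free -> place at 13.
887 hashes to 7; slot 7 is free -> place at 7.
218 hashes to 12; slot 12 is free -> place at 12.
184 hashes to 12; 12,13 taken -> place at 16.
Table: [909, —, 60, —, —, —, —, 887, —, 497, —, —, 218, 227, —, 721, 184]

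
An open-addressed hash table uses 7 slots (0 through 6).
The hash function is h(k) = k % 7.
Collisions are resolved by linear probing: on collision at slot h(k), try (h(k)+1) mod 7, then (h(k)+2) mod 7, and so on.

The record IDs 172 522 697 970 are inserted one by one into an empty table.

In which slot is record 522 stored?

5

Insert 172: h=4, slot 4 empty → index 4.
Insert 522: h=4, slot 4 occupied → index 5.
Insert 697: h=4, slots 4,5 occupied → index 6.
Insert 970: h=4, slots 4,5,6 occupied → index 0.
Table: [970, ∅, ∅, ∅, 172, 522, 697]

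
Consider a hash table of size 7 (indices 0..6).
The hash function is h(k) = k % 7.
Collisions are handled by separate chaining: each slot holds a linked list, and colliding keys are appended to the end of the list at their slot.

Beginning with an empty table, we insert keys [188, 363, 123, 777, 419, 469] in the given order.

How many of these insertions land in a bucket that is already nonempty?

188 → bucket 6
363 → bucket 6 (collision)
123 → bucket 4
777 → bucket 0
419 → bucket 6 (collision)
469 → bucket 0 (collision)
Final buckets:
0: 777 -> 469
1: -
2: -
3: -
4: 123
5: -
6: 188 -> 363 -> 419

3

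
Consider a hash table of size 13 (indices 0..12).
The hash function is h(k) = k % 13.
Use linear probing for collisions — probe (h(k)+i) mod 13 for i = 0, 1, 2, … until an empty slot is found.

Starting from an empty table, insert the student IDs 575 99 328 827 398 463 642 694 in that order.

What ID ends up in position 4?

575: h=3 → slot 3
99: h=8 → slot 8
328: h=3, probe 3,4 → slot 4
827: h=8, probe 8,9 → slot 9
398: h=8, probe 8,9,10 → slot 10
463: h=8, probe 8,9,10,11 → slot 11
642: h=5 → slot 5
694: h=5, probe 5,6 → slot 6
Table: [_, _, _, 575, 328, 642, 694, _, 99, 827, 398, 463, _]

328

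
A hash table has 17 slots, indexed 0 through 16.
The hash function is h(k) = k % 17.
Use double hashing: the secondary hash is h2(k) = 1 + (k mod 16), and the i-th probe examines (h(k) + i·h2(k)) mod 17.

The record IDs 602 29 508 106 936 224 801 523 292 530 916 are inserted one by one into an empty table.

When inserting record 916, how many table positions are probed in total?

Insert 602: h=7, slot 7 empty → index 7.
Insert 29: h=12, slot 12 empty → index 12.
Insert 508: h=15, slot 15 empty → index 15.
Insert 106: h=4, slot 4 empty → index 4.
Insert 936: h=1, slot 1 empty → index 1.
Insert 224: h=3, slot 3 empty → index 3.
Insert 801: h=2, slot 2 empty → index 2.
Insert 523: h=13, slot 13 empty → index 13.
Insert 292: h=3, h2=5, slot 3 occupied → index 8.
Insert 530: h=3, h2=3, slot 3 occupied → index 6.
Insert 916: h=15, h2=5, slots 15,3,8,13,1,6 occupied → index 11.
Table: [-, 936, 801, 224, 106, -, 530, 602, 292, -, -, 916, 29, 523, -, 508, -]

7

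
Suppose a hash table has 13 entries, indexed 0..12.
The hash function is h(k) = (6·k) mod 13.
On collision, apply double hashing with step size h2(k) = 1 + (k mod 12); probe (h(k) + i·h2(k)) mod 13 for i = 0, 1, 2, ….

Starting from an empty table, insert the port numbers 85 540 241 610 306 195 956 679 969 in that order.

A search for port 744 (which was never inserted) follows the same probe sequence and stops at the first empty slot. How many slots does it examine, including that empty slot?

2

Insert 85: h=3, slot 3 empty -> index 3.
Insert 540: h=3, h2=1, slot 3 occupied -> index 4.
Insert 241: h=3, h2=2, slot 3 occupied -> index 5.
Insert 610: h=7, slot 7 empty -> index 7.
Insert 306: h=3, h2=7, slot 3 occupied -> index 10.
Insert 195: h=0, slot 0 empty -> index 0.
Insert 956: h=3, h2=9, slot 3 occupied -> index 12.
Insert 679: h=5, h2=8, slots 5,0 occupied -> index 8.
Insert 969: h=3, h2=10, slots 3,0,10,7,4 occupied -> index 1.
Table: [195, 969, —, 85, 540, 241, —, 610, 679, —, 306, —, 956]
Lookup 744: h=5, h2=1, probe 5,6 → slot 6 empty, not found.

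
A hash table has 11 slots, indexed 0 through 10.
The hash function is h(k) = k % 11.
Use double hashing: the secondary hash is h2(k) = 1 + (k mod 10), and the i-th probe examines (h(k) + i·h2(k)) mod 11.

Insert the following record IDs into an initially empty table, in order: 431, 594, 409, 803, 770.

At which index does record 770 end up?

Insert 431: h=2, slot 2 empty → index 2.
Insert 594: h=0, slot 0 empty → index 0.
Insert 409: h=2, h2=10, slot 2 occupied → index 1.
Insert 803: h=0, h2=4, slot 0 occupied → index 4.
Insert 770: h=0, h2=1, slots 0,1,2 occupied → index 3.
Table: [594, 409, 431, 770, 803, _, _, _, _, _, _]

3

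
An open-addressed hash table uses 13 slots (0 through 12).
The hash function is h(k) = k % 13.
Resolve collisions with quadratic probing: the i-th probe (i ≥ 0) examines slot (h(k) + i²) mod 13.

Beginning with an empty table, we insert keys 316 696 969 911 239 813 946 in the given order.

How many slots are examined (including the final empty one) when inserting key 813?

Insert 316: h=4, slot 4 empty -> index 4.
Insert 696: h=7, slot 7 empty -> index 7.
Insert 969: h=7, slot 7 occupied -> index 8.
Insert 911: h=1, slot 1 empty -> index 1.
Insert 239: h=5, slot 5 empty -> index 5.
Insert 813: h=7, slots 7,8 occupied -> index 11.
Insert 946: h=10, slot 10 empty -> index 10.
Table: [-, 911, -, -, 316, 239, -, 696, 969, -, 946, 813, -]

3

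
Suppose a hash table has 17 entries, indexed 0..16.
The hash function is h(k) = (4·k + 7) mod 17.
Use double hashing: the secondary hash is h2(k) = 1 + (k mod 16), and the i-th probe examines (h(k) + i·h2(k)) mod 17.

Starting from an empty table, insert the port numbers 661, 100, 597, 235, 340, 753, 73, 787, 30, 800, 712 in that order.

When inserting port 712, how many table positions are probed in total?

661 hashes to 16; slot 16 is free => place at 16.
100 hashes to 16, h2=5; 16 taken => place at 4.
597 hashes to 15; slot 15 is free => place at 15.
235 hashes to 12; slot 12 is free => place at 12.
340 hashes to 7; slot 7 is free => place at 7.
753 hashes to 10; slot 10 is free => place at 10.
73 hashes to 10, h2=10; 10 taken => place at 3.
787 hashes to 10, h2=4; 10 taken => place at 14.
30 hashes to 8; slot 8 is free => place at 8.
800 hashes to 11; slot 11 is free => place at 11.
712 hashes to 16, h2=9; 16,8 taken => place at 0.
Table: [712, -, -, 73, 100, -, -, 340, 30, -, 753, 800, 235, -, 787, 597, 661]

3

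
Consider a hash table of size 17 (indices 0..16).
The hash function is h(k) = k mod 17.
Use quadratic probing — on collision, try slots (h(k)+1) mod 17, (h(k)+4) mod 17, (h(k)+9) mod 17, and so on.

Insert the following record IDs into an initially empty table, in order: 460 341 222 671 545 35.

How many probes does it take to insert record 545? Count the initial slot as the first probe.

4

460: h=1 => slot 1
341: h=1, probe 1,2 => slot 2
222: h=1, probe 1,2,5 => slot 5
671: h=8 => slot 8
545: h=1, probe 1,2,5,10 => slot 10
35: h=1, probe 1,2,5,10,0 => slot 0
Table: [35, 460, 341, ∅, ∅, 222, ∅, ∅, 671, ∅, 545, ∅, ∅, ∅, ∅, ∅, ∅]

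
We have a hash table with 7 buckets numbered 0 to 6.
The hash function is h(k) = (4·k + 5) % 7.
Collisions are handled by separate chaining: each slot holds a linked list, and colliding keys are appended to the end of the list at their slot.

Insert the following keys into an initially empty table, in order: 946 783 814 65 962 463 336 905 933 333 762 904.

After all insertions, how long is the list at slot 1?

2

946 -> bucket 2
783 -> bucket 1
814 -> bucket 6
65 -> bucket 6 (collision)
962 -> bucket 3
463 -> bucket 2 (collision)
336 -> bucket 5
905 -> bucket 6 (collision)
933 -> bucket 6 (collision)
333 -> bucket 0
762 -> bucket 1 (collision)
904 -> bucket 2 (collision)
Final buckets:
0: 333
1: 783 -> 762
2: 946 -> 463 -> 904
3: 962
4: _
5: 336
6: 814 -> 65 -> 905 -> 933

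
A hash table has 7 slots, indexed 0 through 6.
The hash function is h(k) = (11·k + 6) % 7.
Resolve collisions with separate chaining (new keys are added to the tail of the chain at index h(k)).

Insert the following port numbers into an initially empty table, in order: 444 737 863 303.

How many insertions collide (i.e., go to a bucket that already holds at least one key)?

Insert 444: h=4, bucket 4 empty → new chain.
Insert 737: h=0, bucket 0 empty → new chain.
Insert 863: h=0, bucket 0 nonempty → append to chain.
Insert 303: h=0, bucket 0 nonempty → append to chain.
Final buckets:
0: 737 -> 863 -> 303
1: -
2: -
3: -
4: 444
5: -
6: -

2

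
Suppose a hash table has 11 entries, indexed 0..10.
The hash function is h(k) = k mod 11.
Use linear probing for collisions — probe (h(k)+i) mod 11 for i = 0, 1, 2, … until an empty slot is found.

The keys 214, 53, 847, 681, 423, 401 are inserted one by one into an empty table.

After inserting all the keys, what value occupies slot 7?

401

214 hashes to 5; slot 5 is free → place at 5.
53 hashes to 9; slot 9 is free → place at 9.
847 hashes to 0; slot 0 is free → place at 0.
681 hashes to 10; slot 10 is free → place at 10.
423 hashes to 5; 5 taken → place at 6.
401 hashes to 5; 5,6 taken → place at 7.
Table: [847, _, _, _, _, 214, 423, 401, _, 53, 681]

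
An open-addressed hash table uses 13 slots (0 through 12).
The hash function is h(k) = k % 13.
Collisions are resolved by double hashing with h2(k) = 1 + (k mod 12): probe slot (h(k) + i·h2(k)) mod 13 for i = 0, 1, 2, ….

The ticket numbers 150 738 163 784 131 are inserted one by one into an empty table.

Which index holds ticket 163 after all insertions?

2

Insert 150: h=7, slot 7 empty => index 7.
Insert 738: h=10, slot 10 empty => index 10.
Insert 163: h=7, h2=8, slot 7 occupied => index 2.
Insert 784: h=4, slot 4 empty => index 4.
Insert 131: h=1, slot 1 empty => index 1.
Table: [_, 131, 163, _, 784, _, _, 150, _, _, 738, _, _]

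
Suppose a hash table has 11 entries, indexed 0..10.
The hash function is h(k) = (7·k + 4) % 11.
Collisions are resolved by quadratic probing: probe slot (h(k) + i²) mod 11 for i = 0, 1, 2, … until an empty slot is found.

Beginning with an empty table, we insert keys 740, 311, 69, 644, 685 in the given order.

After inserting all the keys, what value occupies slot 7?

740: h=3 -> slot 3
311: h=3, probe 3,4 -> slot 4
69: h=3, probe 3,4,7 -> slot 7
644: h=2 -> slot 2
685: h=3, probe 3,4,7,1 -> slot 1
Table: [_, 685, 644, 740, 311, _, _, 69, _, _, _]

69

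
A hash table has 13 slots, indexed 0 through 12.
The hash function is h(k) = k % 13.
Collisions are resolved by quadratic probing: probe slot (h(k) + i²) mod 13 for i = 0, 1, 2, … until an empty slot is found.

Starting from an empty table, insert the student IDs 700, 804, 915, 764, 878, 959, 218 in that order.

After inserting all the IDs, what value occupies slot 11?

700

Insert 700: h=11, slot 11 empty → index 11.
Insert 804: h=11, slot 11 occupied → index 12.
Insert 915: h=5, slot 5 empty → index 5.
Insert 764: h=10, slot 10 empty → index 10.
Insert 878: h=7, slot 7 empty → index 7.
Insert 959: h=10, slots 10,11 occupied → index 1.
Insert 218: h=10, slots 10,11,1 occupied → index 6.
Table: [∅, 959, ∅, ∅, ∅, 915, 218, 878, ∅, ∅, 764, 700, 804]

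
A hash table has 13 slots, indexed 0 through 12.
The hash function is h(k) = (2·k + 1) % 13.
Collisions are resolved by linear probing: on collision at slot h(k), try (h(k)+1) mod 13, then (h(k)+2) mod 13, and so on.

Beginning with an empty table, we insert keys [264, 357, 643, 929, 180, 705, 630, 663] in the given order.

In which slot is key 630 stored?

3

Insert 264: h=9, slot 9 empty -> index 9.
Insert 357: h=0, slot 0 empty -> index 0.
Insert 643: h=0, slot 0 occupied -> index 1.
Insert 929: h=0, slots 0,1 occupied -> index 2.
Insert 180: h=10, slot 10 empty -> index 10.
Insert 705: h=7, slot 7 empty -> index 7.
Insert 630: h=0, slots 0,1,2 occupied -> index 3.
Insert 663: h=1, slots 1,2,3 occupied -> index 4.
Table: [357, 643, 929, 630, 663, ., ., 705, ., 264, 180, ., .]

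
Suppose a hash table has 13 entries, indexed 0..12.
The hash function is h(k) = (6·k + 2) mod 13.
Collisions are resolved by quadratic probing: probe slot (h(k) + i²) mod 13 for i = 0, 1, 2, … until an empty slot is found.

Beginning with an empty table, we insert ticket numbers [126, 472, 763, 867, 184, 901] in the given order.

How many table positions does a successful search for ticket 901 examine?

126: h=4 -> slot 4
472: h=0 -> slot 0
763: h=4, probe 4,5 -> slot 5
867: h=4, probe 4,5,8 -> slot 8
184: h=1 -> slot 1
901: h=0, probe 0,1,4,9 -> slot 9
Table: [472, 184, —, —, 126, 763, —, —, 867, 901, —, —, —]
Lookup 901: h=0, probe 0,1,4,9 → found at 9.

4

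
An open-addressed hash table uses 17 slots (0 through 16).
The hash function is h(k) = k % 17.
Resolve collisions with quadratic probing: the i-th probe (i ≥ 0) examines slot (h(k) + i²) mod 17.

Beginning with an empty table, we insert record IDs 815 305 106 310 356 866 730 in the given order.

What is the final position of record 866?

8

815 hashes to 16; slot 16 is free -> place at 16.
305 hashes to 16; 16 taken -> place at 0.
106 hashes to 4; slot 4 is free -> place at 4.
310 hashes to 4; 4 taken -> place at 5.
356 hashes to 16; 16,0 taken -> place at 3.
866 hashes to 16; 16,0,3 taken -> place at 8.
730 hashes to 16; 16,0,3,8 taken -> place at 15.
Table: [305, ., ., 356, 106, 310, ., ., 866, ., ., ., ., ., ., 730, 815]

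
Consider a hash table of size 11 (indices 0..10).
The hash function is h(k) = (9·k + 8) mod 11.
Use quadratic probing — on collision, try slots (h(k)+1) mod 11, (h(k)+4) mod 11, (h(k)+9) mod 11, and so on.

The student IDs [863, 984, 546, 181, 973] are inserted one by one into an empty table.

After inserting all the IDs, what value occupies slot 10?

Insert 863: h=9, slot 9 empty → index 9.
Insert 984: h=9, slot 9 occupied → index 10.
Insert 546: h=5, slot 5 empty → index 5.
Insert 181: h=9, slots 9,10 occupied → index 2.
Insert 973: h=9, slots 9,10,2 occupied → index 7.
Table: [—, —, 181, —, —, 546, —, 973, —, 863, 984]

984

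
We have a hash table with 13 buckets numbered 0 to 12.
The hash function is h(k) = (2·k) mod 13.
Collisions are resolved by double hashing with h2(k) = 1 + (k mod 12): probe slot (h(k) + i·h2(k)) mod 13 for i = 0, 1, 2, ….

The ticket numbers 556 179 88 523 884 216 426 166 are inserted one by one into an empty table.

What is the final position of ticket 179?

6

556 hashes to 7; slot 7 is free -> place at 7.
179 hashes to 7, h2=12; 7 taken -> place at 6.
88 hashes to 7, h2=5; 7 taken -> place at 12.
523 hashes to 6, h2=8; 6 taken -> place at 1.
884 hashes to 0; slot 0 is free -> place at 0.
216 hashes to 3; slot 3 is free -> place at 3.
426 hashes to 7, h2=7; 7,1 taken -> place at 8.
166 hashes to 7, h2=11; 7 taken -> place at 5.
Table: [884, 523, _, 216, _, 166, 179, 556, 426, _, _, _, 88]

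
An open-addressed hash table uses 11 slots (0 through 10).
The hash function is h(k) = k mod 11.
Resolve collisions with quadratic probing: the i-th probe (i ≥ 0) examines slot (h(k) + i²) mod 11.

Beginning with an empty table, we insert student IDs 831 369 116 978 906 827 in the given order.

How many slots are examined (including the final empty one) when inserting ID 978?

Insert 831: h=6, slot 6 empty -> index 6.
Insert 369: h=6, slot 6 occupied -> index 7.
Insert 116: h=6, slots 6,7 occupied -> index 10.
Insert 978: h=10, slot 10 occupied -> index 0.
Insert 906: h=4, slot 4 empty -> index 4.
Insert 827: h=2, slot 2 empty -> index 2.
Table: [978, _, 827, _, 906, _, 831, 369, _, _, 116]

2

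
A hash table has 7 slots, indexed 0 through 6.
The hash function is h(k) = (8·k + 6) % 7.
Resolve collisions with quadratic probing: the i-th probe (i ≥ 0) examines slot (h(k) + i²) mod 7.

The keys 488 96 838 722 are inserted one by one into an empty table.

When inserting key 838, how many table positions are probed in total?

3

488 hashes to 4; slot 4 is free → place at 4.
96 hashes to 4; 4 taken → place at 5.
838 hashes to 4; 4,5 taken → place at 1.
722 hashes to 0; slot 0 is free → place at 0.
Table: [722, 838, ∅, ∅, 488, 96, ∅]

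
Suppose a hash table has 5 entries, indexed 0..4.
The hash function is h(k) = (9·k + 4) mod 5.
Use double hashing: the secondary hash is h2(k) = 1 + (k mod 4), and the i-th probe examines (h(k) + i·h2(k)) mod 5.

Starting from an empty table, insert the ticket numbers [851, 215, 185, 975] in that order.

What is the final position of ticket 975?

Insert 851: h=3, slot 3 empty -> index 3.
Insert 215: h=4, slot 4 empty -> index 4.
Insert 185: h=4, h2=2, slot 4 occupied -> index 1.
Insert 975: h=4, h2=4, slots 4,3 occupied -> index 2.
Table: [—, 185, 975, 851, 215]

2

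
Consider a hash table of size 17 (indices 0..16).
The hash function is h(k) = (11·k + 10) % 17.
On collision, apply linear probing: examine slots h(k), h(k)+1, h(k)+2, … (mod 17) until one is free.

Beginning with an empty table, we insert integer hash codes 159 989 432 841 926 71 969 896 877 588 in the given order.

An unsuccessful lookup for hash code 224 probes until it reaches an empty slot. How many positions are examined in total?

4

Insert 159: h=8, slot 8 empty → index 8.
Insert 989: h=9, slot 9 empty → index 9.
Insert 432: h=2, slot 2 empty → index 2.
Insert 841: h=13, slot 13 empty → index 13.
Insert 926: h=13, slot 13 occupied → index 14.
Insert 71: h=9, slot 9 occupied → index 10.
Insert 969: h=10, slot 10 occupied → index 11.
Insert 896: h=6, slot 6 empty → index 6.
Insert 877: h=1, slot 1 empty → index 1.
Insert 588: h=1, slots 1,2 occupied → index 3.
Table: [_, 877, 432, 588, _, _, 896, _, 159, 989, 71, 969, _, 841, 926, _, _]
Lookup 224: h=9, probe 9,10,11,12 → slot 12 empty, not found.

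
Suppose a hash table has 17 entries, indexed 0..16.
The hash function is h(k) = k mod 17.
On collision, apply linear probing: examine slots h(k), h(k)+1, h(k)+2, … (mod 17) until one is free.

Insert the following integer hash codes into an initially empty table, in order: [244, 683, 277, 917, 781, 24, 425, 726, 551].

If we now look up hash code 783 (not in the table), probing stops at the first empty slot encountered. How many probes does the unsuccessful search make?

2

244 hashes to 6; slot 6 is free -> place at 6.
683 hashes to 3; slot 3 is free -> place at 3.
277 hashes to 5; slot 5 is free -> place at 5.
917 hashes to 16; slot 16 is free -> place at 16.
781 hashes to 16; 16 taken -> place at 0.
24 hashes to 7; slot 7 is free -> place at 7.
425 hashes to 0; 0 taken -> place at 1.
726 hashes to 12; slot 12 is free -> place at 12.
551 hashes to 7; 7 taken -> place at 8.
Table: [781, 425, —, 683, —, 277, 244, 24, 551, —, —, —, 726, —, —, —, 917]
Lookup 783: h=1, probe 1,2 → slot 2 empty, not found.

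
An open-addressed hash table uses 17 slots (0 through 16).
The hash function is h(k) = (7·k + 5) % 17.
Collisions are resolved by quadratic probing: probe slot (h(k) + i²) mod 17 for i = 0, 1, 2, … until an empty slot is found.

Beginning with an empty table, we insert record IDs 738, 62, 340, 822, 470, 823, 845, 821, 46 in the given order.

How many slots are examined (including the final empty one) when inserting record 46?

738 hashes to 3; slot 3 is free → place at 3.
62 hashes to 14; slot 14 is free → place at 14.
340 hashes to 5; slot 5 is free → place at 5.
822 hashes to 13; slot 13 is free → place at 13.
470 hashes to 14; 14 taken → place at 15.
823 hashes to 3; 3 taken → place at 4.
845 hashes to 4; 4,5 taken → place at 8.
821 hashes to 6; slot 6 is free → place at 6.
46 hashes to 4; 4,5,8,13,3 taken → place at 12.
Table: [—, —, —, 738, 823, 340, 821, —, 845, —, —, —, 46, 822, 62, 470, —]

6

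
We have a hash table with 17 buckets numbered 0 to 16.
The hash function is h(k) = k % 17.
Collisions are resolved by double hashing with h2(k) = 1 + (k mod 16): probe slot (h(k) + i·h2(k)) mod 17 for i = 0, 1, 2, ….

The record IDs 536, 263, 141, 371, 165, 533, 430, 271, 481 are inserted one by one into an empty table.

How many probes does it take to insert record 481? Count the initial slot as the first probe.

536: h=9 → slot 9
263: h=8 → slot 8
141: h=5 → slot 5
371: h=14 → slot 14
165: h=12 → slot 12
533: h=6 → slot 6
430: h=5, h2=15, probe 5,3 → slot 3
271: h=16 → slot 16
481: h=5, h2=2, probe 5,7 → slot 7
Table: [_, _, _, 430, _, 141, 533, 481, 263, 536, _, _, 165, _, 371, _, 271]

2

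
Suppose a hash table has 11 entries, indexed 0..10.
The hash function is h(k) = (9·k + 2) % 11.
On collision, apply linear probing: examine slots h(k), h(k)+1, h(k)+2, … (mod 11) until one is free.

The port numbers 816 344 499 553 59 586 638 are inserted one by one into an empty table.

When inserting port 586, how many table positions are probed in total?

816 hashes to 9; slot 9 is free -> place at 9.
344 hashes to 7; slot 7 is free -> place at 7.
499 hashes to 5; slot 5 is free -> place at 5.
553 hashes to 7; 7 taken -> place at 8.
59 hashes to 5; 5 taken -> place at 6.
586 hashes to 7; 7,8,9 taken -> place at 10.
638 hashes to 2; slot 2 is free -> place at 2.
Table: [-, -, 638, -, -, 499, 59, 344, 553, 816, 586]

4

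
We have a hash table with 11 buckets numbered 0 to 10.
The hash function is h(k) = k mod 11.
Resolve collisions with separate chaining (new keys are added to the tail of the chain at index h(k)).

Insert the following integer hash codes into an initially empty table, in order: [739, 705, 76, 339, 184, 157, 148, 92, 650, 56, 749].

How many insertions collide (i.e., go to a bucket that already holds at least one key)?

Insert 739: h=2, bucket 2 empty -> new chain.
Insert 705: h=1, bucket 1 empty -> new chain.
Insert 76: h=10, bucket 10 empty -> new chain.
Insert 339: h=9, bucket 9 empty -> new chain.
Insert 184: h=8, bucket 8 empty -> new chain.
Insert 157: h=3, bucket 3 empty -> new chain.
Insert 148: h=5, bucket 5 empty -> new chain.
Insert 92: h=4, bucket 4 empty -> new chain.
Insert 650: h=1, bucket 1 nonempty -> append to chain.
Insert 56: h=1, bucket 1 nonempty -> append to chain.
Insert 749: h=1, bucket 1 nonempty -> append to chain.
Final buckets:
0: _
1: 705 -> 650 -> 56 -> 749
2: 739
3: 157
4: 92
5: 148
6: _
7: _
8: 184
9: 339
10: 76

3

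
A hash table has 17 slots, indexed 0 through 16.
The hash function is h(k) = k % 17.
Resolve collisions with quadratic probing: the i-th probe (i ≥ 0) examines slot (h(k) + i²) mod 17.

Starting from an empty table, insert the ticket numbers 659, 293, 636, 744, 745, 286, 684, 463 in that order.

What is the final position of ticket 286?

659: h=13 → slot 13
293: h=4 → slot 4
636: h=7 → slot 7
744: h=13, probe 13,14 → slot 14
745: h=14, probe 14,15 → slot 15
286: h=14, probe 14,15,1 → slot 1
684: h=4, probe 4,5 → slot 5
463: h=4, probe 4,5,8 → slot 8
Table: [—, 286, —, —, 293, 684, —, 636, 463, —, —, —, —, 659, 744, 745, —]

1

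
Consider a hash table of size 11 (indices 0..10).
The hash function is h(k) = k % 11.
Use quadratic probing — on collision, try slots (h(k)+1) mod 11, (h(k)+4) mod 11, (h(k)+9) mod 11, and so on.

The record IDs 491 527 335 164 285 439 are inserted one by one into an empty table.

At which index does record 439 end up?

Insert 491: h=7, slot 7 empty -> index 7.
Insert 527: h=10, slot 10 empty -> index 10.
Insert 335: h=5, slot 5 empty -> index 5.
Insert 164: h=10, slot 10 occupied -> index 0.
Insert 285: h=10, slots 10,0 occupied -> index 3.
Insert 439: h=10, slots 10,0,3 occupied -> index 8.
Table: [164, ∅, ∅, 285, ∅, 335, ∅, 491, 439, ∅, 527]

8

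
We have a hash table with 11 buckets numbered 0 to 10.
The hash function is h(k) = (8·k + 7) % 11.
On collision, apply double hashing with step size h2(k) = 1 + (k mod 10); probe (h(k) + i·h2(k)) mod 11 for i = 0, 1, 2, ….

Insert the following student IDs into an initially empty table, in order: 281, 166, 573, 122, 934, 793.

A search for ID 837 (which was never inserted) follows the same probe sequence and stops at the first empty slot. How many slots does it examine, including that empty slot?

Insert 281: h=0, slot 0 empty => index 0.
Insert 166: h=4, slot 4 empty => index 4.
Insert 573: h=4, h2=4, slot 4 occupied => index 8.
Insert 122: h=4, h2=3, slot 4 occupied => index 7.
Insert 934: h=10, slot 10 empty => index 10.
Insert 793: h=4, h2=4, slots 4,8 occupied => index 1.
Table: [281, 793, —, —, 166, —, —, 122, 573, —, 934]
Lookup 837: h=4, h2=8, probe 4,1,9 → slot 9 empty, not found.

3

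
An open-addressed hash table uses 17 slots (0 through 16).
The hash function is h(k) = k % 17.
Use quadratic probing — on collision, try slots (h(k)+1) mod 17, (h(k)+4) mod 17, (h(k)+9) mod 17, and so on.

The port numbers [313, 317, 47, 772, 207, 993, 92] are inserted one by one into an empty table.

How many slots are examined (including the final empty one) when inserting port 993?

313 hashes to 7; slot 7 is free => place at 7.
317 hashes to 11; slot 11 is free => place at 11.
47 hashes to 13; slot 13 is free => place at 13.
772 hashes to 7; 7 taken => place at 8.
207 hashes to 3; slot 3 is free => place at 3.
993 hashes to 7; 7,8,11 taken => place at 16.
92 hashes to 7; 7,8,11,16 taken => place at 6.
Table: [., ., ., 207, ., ., 92, 313, 772, ., ., 317, ., 47, ., ., 993]

4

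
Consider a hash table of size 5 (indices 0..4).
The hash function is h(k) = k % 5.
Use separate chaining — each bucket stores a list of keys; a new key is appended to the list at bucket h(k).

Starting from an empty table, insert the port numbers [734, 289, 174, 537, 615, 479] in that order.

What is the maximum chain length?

Insert 734: h=4, bucket 4 empty -> new chain.
Insert 289: h=4, bucket 4 nonempty -> append to chain.
Insert 174: h=4, bucket 4 nonempty -> append to chain.
Insert 537: h=2, bucket 2 empty -> new chain.
Insert 615: h=0, bucket 0 empty -> new chain.
Insert 479: h=4, bucket 4 nonempty -> append to chain.
Final buckets:
0: 615
1: .
2: 537
3: .
4: 734 -> 289 -> 174 -> 479

4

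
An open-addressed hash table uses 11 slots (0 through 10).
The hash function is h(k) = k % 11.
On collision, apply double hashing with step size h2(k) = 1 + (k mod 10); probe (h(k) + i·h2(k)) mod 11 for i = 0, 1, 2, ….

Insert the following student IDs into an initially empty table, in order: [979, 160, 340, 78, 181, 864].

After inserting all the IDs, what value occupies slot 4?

864

Insert 979: h=0, slot 0 empty → index 0.
Insert 160: h=6, slot 6 empty → index 6.
Insert 340: h=10, slot 10 empty → index 10.
Insert 78: h=1, slot 1 empty → index 1.
Insert 181: h=5, slot 5 empty → index 5.
Insert 864: h=6, h2=5, slots 6,0,5,10 occupied → index 4.
Table: [979, 78, ., ., 864, 181, 160, ., ., ., 340]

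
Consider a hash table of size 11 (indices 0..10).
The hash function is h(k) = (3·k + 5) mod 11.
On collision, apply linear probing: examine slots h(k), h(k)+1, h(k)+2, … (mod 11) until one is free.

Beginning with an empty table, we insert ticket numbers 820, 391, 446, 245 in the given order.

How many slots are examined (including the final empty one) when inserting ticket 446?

820: h=1 => slot 1
391: h=1, probe 1,2 => slot 2
446: h=1, probe 1,2,3 => slot 3
245: h=3, probe 3,4 => slot 4
Table: [., 820, 391, 446, 245, ., ., ., ., ., .]

3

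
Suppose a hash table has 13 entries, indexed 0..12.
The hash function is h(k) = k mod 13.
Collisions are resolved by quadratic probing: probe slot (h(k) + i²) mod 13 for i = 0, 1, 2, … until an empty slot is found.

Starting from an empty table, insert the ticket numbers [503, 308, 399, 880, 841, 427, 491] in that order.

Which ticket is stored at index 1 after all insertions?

491

503: h=9 => slot 9
308: h=9, probe 9,10 => slot 10
399: h=9, probe 9,10,0 => slot 0
880: h=9, probe 9,10,0,5 => slot 5
841: h=9, probe 9,10,0,5,12 => slot 12
427: h=11 => slot 11
491: h=10, probe 10,11,1 => slot 1
Table: [399, 491, _, _, _, 880, _, _, _, 503, 308, 427, 841]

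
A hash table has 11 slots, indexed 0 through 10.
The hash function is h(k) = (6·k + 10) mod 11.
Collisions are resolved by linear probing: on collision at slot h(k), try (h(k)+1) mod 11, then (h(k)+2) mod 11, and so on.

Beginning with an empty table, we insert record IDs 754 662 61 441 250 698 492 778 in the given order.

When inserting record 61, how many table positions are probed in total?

Insert 754: h=2, slot 2 empty → index 2.
Insert 662: h=0, slot 0 empty → index 0.
Insert 61: h=2, slot 2 occupied → index 3.
Insert 441: h=5, slot 5 empty → index 5.
Insert 250: h=3, slot 3 occupied → index 4.
Insert 698: h=7, slot 7 empty → index 7.
Insert 492: h=3, slots 3,4,5 occupied → index 6.
Insert 778: h=3, slots 3,4,5,6,7 occupied → index 8.
Table: [662, -, 754, 61, 250, 441, 492, 698, 778, -, -]

2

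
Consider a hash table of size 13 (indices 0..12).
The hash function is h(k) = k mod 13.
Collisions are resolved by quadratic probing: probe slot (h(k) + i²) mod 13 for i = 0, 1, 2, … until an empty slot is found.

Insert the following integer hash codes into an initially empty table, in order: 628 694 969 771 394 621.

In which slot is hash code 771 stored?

628 hashes to 4; slot 4 is free => place at 4.
694 hashes to 5; slot 5 is free => place at 5.
969 hashes to 7; slot 7 is free => place at 7.
771 hashes to 4; 4,5 taken => place at 8.
394 hashes to 4; 4,5,8 taken => place at 0.
621 hashes to 10; slot 10 is free => place at 10.
Table: [394, —, —, —, 628, 694, —, 969, 771, —, 621, —, —]

8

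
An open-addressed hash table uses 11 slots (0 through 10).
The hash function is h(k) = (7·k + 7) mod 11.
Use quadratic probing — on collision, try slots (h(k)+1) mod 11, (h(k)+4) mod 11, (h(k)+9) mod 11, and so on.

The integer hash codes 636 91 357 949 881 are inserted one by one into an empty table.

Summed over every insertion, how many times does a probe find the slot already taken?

1

Insert 636: h=4, slot 4 empty → index 4.
Insert 91: h=6, slot 6 empty → index 6.
Insert 357: h=9, slot 9 empty → index 9.
Insert 949: h=6, slot 6 occupied → index 7.
Insert 881: h=3, slot 3 empty → index 3.
Table: [_, _, _, 881, 636, _, 91, 949, _, 357, _]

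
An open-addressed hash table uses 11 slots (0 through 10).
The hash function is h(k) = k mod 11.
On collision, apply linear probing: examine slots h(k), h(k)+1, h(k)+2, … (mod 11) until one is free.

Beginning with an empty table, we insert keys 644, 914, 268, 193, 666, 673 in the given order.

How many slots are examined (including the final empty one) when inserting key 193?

644 hashes to 6; slot 6 is free -> place at 6.
914 hashes to 1; slot 1 is free -> place at 1.
268 hashes to 4; slot 4 is free -> place at 4.
193 hashes to 6; 6 taken -> place at 7.
666 hashes to 6; 6,7 taken -> place at 8.
673 hashes to 2; slot 2 is free -> place at 2.
Table: [., 914, 673, ., 268, ., 644, 193, 666, ., .]

2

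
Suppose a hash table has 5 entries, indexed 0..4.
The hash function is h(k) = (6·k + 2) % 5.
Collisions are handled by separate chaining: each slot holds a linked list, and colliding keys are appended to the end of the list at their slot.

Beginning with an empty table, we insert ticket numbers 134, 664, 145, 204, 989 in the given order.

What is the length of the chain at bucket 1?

4

134 → bucket 1
664 → bucket 1 (collision)
145 → bucket 2
204 → bucket 1 (collision)
989 → bucket 1 (collision)
Final buckets:
0: ∅
1: 134 -> 664 -> 204 -> 989
2: 145
3: ∅
4: ∅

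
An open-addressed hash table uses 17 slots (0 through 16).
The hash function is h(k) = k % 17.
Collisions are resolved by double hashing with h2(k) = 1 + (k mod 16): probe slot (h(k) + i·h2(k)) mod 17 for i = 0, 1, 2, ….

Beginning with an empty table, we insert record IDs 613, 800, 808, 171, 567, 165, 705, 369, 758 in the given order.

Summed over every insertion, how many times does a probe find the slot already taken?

3

613: h=1 → slot 1
800: h=1, h2=1, probe 1,2 → slot 2
808: h=9 → slot 9
171: h=1, h2=12, probe 1,13 → slot 13
567: h=6 → slot 6
165: h=12 → slot 12
705: h=8 → slot 8
369: h=12, h2=2, probe 12,14 → slot 14
758: h=10 → slot 10
Table: [∅, 613, 800, ∅, ∅, ∅, 567, ∅, 705, 808, 758, ∅, 165, 171, 369, ∅, ∅]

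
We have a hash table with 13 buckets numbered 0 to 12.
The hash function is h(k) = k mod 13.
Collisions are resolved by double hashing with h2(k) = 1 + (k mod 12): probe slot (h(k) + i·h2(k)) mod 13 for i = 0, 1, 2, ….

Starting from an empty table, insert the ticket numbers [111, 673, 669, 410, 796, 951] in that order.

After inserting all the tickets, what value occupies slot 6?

111 hashes to 7; slot 7 is free → place at 7.
673 hashes to 10; slot 10 is free → place at 10.
669 hashes to 6; slot 6 is free → place at 6.
410 hashes to 7, h2=3; 7,10 taken → place at 0.
796 hashes to 3; slot 3 is free → place at 3.
951 hashes to 2; slot 2 is free → place at 2.
Table: [410, ∅, 951, 796, ∅, ∅, 669, 111, ∅, ∅, 673, ∅, ∅]

669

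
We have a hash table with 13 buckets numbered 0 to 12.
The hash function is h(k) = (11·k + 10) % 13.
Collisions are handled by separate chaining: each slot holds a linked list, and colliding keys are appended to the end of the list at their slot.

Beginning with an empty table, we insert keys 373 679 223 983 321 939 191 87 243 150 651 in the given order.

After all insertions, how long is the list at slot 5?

5

Insert 373: h=5, bucket 5 empty -> new chain.
Insert 679: h=4, bucket 4 empty -> new chain.
Insert 223: h=6, bucket 6 empty -> new chain.
Insert 983: h=7, bucket 7 empty -> new chain.
Insert 321: h=5, bucket 5 nonempty -> append to chain.
Insert 939: h=4, bucket 4 nonempty -> append to chain.
Insert 191: h=5, bucket 5 nonempty -> append to chain.
Insert 87: h=5, bucket 5 nonempty -> append to chain.
Insert 243: h=5, bucket 5 nonempty -> append to chain.
Insert 150: h=9, bucket 9 empty -> new chain.
Insert 651: h=8, bucket 8 empty -> new chain.
Final buckets:
0: _
1: _
2: _
3: _
4: 679 -> 939
5: 373 -> 321 -> 191 -> 87 -> 243
6: 223
7: 983
8: 651
9: 150
10: _
11: _
12: _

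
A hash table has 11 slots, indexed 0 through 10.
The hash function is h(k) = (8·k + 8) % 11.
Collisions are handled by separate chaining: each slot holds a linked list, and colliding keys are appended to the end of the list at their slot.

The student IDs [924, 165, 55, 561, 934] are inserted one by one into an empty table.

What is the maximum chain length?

924 → bucket 8
165 → bucket 8 (collision)
55 → bucket 8 (collision)
561 → bucket 8 (collision)
934 → bucket 0
Final buckets:
0: 934
1: .
2: .
3: .
4: .
5: .
6: .
7: .
8: 924 -> 165 -> 55 -> 561
9: .
10: .

4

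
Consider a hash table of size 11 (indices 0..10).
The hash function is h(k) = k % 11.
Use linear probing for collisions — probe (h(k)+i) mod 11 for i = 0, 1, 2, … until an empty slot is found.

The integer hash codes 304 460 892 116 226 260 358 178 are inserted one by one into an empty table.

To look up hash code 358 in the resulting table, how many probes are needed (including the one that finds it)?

6

304: h=7 -> slot 7
460: h=9 -> slot 9
892: h=1 -> slot 1
116: h=6 -> slot 6
226: h=6, probe 6,7,8 -> slot 8
260: h=7, probe 7,8,9,10 -> slot 10
358: h=6, probe 6,7,8,9,10,0 -> slot 0
178: h=2 -> slot 2
Table: [358, 892, 178, _, _, _, 116, 304, 226, 460, 260]
Lookup 358: h=6, probe 6,7,8,9,10,0 → found at 0.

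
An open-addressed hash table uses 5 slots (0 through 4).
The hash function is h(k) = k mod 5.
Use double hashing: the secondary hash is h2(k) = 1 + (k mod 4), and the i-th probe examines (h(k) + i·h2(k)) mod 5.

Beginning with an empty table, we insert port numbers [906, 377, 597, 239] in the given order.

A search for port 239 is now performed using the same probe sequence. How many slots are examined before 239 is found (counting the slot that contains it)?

906 hashes to 1; slot 1 is free => place at 1.
377 hashes to 2; slot 2 is free => place at 2.
597 hashes to 2, h2=2; 2 taken => place at 4.
239 hashes to 4, h2=4; 4 taken => place at 3.
Table: [_, 906, 377, 239, 597]
Lookup 239: h=4, h2=4, probe 4,3 → found at 3.

2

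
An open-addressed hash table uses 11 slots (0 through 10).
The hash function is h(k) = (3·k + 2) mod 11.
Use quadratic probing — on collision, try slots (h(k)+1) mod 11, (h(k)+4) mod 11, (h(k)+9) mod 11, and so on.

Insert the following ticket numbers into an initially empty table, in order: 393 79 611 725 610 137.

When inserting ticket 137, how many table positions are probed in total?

2

393: h=4 => slot 4
79: h=8 => slot 8
611: h=9 => slot 9
725: h=10 => slot 10
610: h=6 => slot 6
137: h=6, probe 6,7 => slot 7
Table: [_, _, _, _, 393, _, 610, 137, 79, 611, 725]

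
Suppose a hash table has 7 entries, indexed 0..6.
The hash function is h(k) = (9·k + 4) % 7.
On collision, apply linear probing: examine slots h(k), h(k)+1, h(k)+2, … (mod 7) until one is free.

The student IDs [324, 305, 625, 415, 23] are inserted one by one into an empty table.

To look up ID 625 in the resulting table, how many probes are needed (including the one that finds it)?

324 hashes to 1; slot 1 is free => place at 1.
305 hashes to 5; slot 5 is free => place at 5.
625 hashes to 1; 1 taken => place at 2.
415 hashes to 1; 1,2 taken => place at 3.
23 hashes to 1; 1,2,3 taken => place at 4.
Table: [., 324, 625, 415, 23, 305, .]
Lookup 625: h=1, probe 1,2 → found at 2.

2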